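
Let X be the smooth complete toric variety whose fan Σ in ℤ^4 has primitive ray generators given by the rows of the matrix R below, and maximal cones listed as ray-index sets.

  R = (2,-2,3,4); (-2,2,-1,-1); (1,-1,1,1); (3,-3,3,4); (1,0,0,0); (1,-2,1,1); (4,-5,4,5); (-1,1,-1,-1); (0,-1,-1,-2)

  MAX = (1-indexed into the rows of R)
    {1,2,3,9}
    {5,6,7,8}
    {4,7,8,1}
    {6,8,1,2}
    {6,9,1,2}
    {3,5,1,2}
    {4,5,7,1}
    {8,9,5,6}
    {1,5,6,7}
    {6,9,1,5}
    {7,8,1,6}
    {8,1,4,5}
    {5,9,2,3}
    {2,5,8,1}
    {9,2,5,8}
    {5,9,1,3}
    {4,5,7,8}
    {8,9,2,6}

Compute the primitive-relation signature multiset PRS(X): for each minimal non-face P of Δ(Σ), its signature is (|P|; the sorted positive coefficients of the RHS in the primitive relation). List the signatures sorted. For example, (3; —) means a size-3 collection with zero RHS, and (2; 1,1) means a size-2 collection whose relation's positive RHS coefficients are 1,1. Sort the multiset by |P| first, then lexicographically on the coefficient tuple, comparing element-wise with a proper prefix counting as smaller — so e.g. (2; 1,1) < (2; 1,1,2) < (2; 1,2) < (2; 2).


14 minimal non-faces of Δ(Σ) (on 9 rays):

  • {3,8}:  v_{3} + v_{8} = 0  ⟹  sig = (2; —)
  • {4,6}:  v_{4} + v_{6} = v_{7}  ⟹  sig = (2; 1)
  • {2,4}:  v_{2} + v_{4} = v_{1} + v_{8}  ⟹  sig = (2; 1,1)
  • {3,6}:  v_{3} + v_{6} = v_{1} + v_{9}  ⟹  sig = (2; 1,1)
  • {2,7}:  v_{2} + v_{7} = v_{1} + v_{6} + v_{8}  ⟹  sig = (2; 1,1,1)
  • {3,4}:  v_{3} + v_{4} = v_{1} + v_{5} + v_{6}  ⟹  sig = (2; 1,1,1)
  • {3,7}:  v_{3} + v_{7} = v_{1} + v_{5} + 2·v_{6}  ⟹  sig = (2; 1,1,2)
  • {4,9}:  v_{4} + v_{9} = v_{5} + 2·v_{6}  ⟹  sig = (2; 1,2)
  • {7,9}:  v_{7} + v_{9} = v_{5} + 3·v_{6}  ⟹  sig = (2; 1,3)
  • {2,5,6}:  v_{2} + v_{5} + v_{6} = 0  ⟹  sig = (3; —)
  • {1,8,9}:  v_{1} + v_{8} + v_{9} = v_{6}  ⟹  sig = (3; 1)
  • {1,2,5,9}:  v_{1} + v_{2} + v_{5} + v_{9} = v_{3}  ⟹  sig = (4; 1)
  • {1,5,6,8}:  v_{1} + v_{5} + v_{6} + v_{8} = v_{4}  ⟹  sig = (4; 1)
  • {1,5,7,8}:  v_{1} + v_{5} + v_{7} + v_{8} = 2·v_{4}  ⟹  sig = (4; 2)

Hence PRS(X_Σ) =
{ (2; —),  (2; 1),  (2; 1,1) ×2,  (2; 1,1,1) ×2,  (2; 1,1,2),  (2; 1,2),  (2; 1,3),  (3; —),  (3; 1),  (4; 1) ×2,  (4; 2) }


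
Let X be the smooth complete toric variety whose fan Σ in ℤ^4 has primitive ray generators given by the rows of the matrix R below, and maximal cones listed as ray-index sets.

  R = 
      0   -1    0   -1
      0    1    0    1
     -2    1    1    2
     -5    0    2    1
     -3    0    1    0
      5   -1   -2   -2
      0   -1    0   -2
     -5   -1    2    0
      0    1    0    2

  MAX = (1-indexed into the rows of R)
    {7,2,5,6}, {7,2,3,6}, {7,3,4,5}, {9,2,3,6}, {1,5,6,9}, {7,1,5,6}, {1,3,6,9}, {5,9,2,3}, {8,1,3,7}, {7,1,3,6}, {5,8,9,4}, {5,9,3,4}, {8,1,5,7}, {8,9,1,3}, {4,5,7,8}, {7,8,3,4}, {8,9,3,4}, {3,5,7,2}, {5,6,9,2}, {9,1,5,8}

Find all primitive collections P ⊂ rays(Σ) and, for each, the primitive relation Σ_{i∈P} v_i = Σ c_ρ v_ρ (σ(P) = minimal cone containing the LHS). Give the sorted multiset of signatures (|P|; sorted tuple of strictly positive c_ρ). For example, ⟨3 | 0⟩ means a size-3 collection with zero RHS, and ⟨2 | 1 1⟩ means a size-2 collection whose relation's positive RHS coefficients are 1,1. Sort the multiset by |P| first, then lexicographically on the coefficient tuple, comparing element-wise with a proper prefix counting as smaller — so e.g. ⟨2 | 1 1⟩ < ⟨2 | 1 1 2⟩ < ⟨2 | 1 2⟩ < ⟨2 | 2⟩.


Primitive collections (10):

  {1,2}:  v_{1} + v_{2} = 0 ; sig = ⟨2 | 0⟩
  {7,9}:  v_{7} + v_{9} = 0 ; sig = ⟨2 | 0⟩
  {1,4}:  v_{1} + v_{4} = v_{8} ; sig = ⟨2 | 1⟩
  {2,8}:  v_{2} + v_{8} = v_{4} ; sig = ⟨2 | 1⟩
  {4,6}:  v_{4} + v_{6} = v_{1} ; sig = ⟨2 | 1⟩
  {2,4}:  v_{2} + v_{4} = v_{3} + v_{5} ; sig = ⟨2 | 1 1⟩
  {6,8}:  v_{6} + v_{8} = 2·v_{1} ; sig = ⟨2 | 2⟩
  {3,5,6}:  v_{3} + v_{5} + v_{6} = 0 ; sig = ⟨3 | 0⟩
  {1,3,5}:  v_{1} + v_{3} + v_{5} = v_{4} ; sig = ⟨3 | 1⟩
  {3,5,8}:  v_{3} + v_{5} + v_{8} = 2·v_{4} ; sig = ⟨3 | 2⟩

so the primitive-relation signature multiset is
    ⟨2 | 0⟩
    ⟨2 | 0⟩
    ⟨2 | 1⟩
    ⟨2 | 1⟩
    ⟨2 | 1⟩
    ⟨2 | 1 1⟩
    ⟨2 | 2⟩
    ⟨3 | 0⟩
    ⟨3 | 1⟩
    ⟨3 | 2⟩


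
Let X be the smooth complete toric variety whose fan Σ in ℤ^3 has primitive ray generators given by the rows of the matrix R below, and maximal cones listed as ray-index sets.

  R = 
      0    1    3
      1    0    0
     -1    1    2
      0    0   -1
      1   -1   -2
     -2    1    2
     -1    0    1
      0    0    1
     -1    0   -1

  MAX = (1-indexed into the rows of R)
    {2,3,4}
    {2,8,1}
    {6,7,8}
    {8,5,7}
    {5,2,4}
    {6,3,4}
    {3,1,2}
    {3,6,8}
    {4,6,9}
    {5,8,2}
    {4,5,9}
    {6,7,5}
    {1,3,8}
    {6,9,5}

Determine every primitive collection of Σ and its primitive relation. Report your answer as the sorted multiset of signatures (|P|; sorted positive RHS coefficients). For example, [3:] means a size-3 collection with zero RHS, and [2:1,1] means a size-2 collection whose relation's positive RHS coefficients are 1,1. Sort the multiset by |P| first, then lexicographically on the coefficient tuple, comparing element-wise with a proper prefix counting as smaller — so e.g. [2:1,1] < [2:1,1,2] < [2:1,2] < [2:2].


Minimal non-faces — 18 found among 9 rays, 14 max cones:

  P = {3,5}:  v_{3} + v_{5} = 0  ⟹  sig = [2:]
  P = {4,8}:  v_{4} + v_{8} = 0  ⟹  sig = [2:]
  P = {1,9}:  v_{1} + v_{9} = v_{3}  ⟹  sig = [2:1]
  P = {2,6}:  v_{2} + v_{6} = v_{3}  ⟹  sig = [2:1]
  P = {2,7}:  v_{2} + v_{7} = v_{8}  ⟹  sig = [2:1]
  P = {2,9}:  v_{2} + v_{9} = v_{4}  ⟹  sig = [2:1]
  P = {1,4}:  v_{1} + v_{4} = v_{2} + v_{3}  ⟹  sig = [2:1,1]
  P = {1,5}:  v_{1} + v_{5} = v_{2} + v_{8}  ⟹  sig = [2:1,1]
  P = {3,7}:  v_{3} + v_{7} = v_{6} + v_{8}  ⟹  sig = [2:1,1]
  P = {3,9}:  v_{3} + v_{9} = v_{4} + v_{6}  ⟹  sig = [2:1,1]
  P = {4,7}:  v_{4} + v_{7} = v_{5} + v_{6}  ⟹  sig = [2:1,1]
  P = {8,9}:  v_{8} + v_{9} = v_{5} + v_{6}  ⟹  sig = [2:1,1]
  P = {1,6}:  v_{1} + v_{6} = 2·v_{3} + v_{8}  ⟹  sig = [2:1,2]
  P = {1,7}:  v_{1} + v_{7} = v_{3} + 2·v_{8}  ⟹  sig = [2:1,2]
  P = {7,9}:  v_{7} + v_{9} = 2·v_{5} + 2·v_{6}  ⟹  sig = [2:2,2]
  P = {2,3,8}:  v_{2} + v_{3} + v_{8} = v_{1}  ⟹  sig = [3:1]
  P = {4,5,6}:  v_{4} + v_{5} + v_{6} = v_{9}  ⟹  sig = [3:1]
  P = {5,6,8}:  v_{5} + v_{6} + v_{8} = v_{7}  ⟹  sig = [3:1]

Hence PRS(X_Σ) =
    [2:]
    [2:]
    [2:1]
    [2:1]
    [2:1]
    [2:1]
    [2:1,1]
    [2:1,1]
    [2:1,1]
    [2:1,1]
    [2:1,1]
    [2:1,1]
    [2:1,2]
    [2:1,2]
    [2:2,2]
    [3:1]
    [3:1]
    [3:1]


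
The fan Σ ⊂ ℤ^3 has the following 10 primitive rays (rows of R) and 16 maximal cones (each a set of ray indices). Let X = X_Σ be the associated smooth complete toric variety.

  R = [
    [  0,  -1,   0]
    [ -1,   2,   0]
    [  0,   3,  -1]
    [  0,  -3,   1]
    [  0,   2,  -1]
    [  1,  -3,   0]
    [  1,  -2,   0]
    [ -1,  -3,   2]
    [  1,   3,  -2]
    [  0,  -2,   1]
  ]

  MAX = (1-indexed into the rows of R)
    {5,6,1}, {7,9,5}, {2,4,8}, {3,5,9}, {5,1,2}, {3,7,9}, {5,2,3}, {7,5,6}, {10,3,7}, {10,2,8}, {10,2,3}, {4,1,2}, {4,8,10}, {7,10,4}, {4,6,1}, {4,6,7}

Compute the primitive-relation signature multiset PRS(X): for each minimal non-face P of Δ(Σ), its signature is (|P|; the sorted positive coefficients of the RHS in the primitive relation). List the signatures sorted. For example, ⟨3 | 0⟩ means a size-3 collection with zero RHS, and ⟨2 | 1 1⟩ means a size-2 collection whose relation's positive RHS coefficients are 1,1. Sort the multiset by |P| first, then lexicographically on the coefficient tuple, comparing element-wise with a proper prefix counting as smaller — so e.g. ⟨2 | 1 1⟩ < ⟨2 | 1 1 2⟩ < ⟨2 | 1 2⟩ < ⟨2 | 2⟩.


Σ has 23 primitive collections:

  P={2,7}:  v_{2} + v_{7} = 0 — sig = ⟨2 | 0⟩
  P={3,4}:  v_{3} + v_{4} = 0 — sig = ⟨2 | 0⟩
  P={5,10}:  v_{5} + v_{10} = 0 — sig = ⟨2 | 0⟩
  P={8,9}:  v_{8} + v_{9} = 0 — sig = ⟨2 | 0⟩
  P={1,3}:  v_{1} + v_{3} = v_{5} — sig = ⟨2 | 1⟩
  P={1,7}:  v_{1} + v_{7} = v_{6} — sig = ⟨2 | 1⟩
  P={1,10}:  v_{1} + v_{10} = v_{4} — sig = ⟨2 | 1⟩
  P={2,6}:  v_{2} + v_{6} = v_{1} — sig = ⟨2 | 1⟩
  P={4,5}:  v_{4} + v_{5} = v_{1} — sig = ⟨2 | 1⟩
  P={2,9}:  v_{2} + v_{9} = v_{3} + v_{5} — sig = ⟨2 | 1 1⟩
  P={3,6}:  v_{3} + v_{6} = v_{5} + v_{7} — sig = ⟨2 | 1 1⟩
  P={3,8}:  v_{3} + v_{8} = v_{2} + v_{10} — sig = ⟨2 | 1 1⟩
  P={4,9}:  v_{4} + v_{9} = v_{5} + v_{7} — sig = ⟨2 | 1 1⟩
  P={5,8}:  v_{5} + v_{8} = v_{2} + v_{4} — sig = ⟨2 | 1 1⟩
  P={6,10}:  v_{6} + v_{10} = v_{4} + v_{7} — sig = ⟨2 | 1 1⟩
  P={7,8}:  v_{7} + v_{8} = v_{4} + v_{10} — sig = ⟨2 | 1 1⟩
  P={9,10}:  v_{9} + v_{10} = v_{3} + v_{7} — sig = ⟨2 | 1 1⟩
  P={1,8}:  v_{1} + v_{8} = v_{2} + 2·v_{4} — sig = ⟨2 | 1 2⟩
  P={1,9}:  v_{1} + v_{9} = 2·v_{5} + v_{7} — sig = ⟨2 | 1 2⟩
  P={6,8}:  v_{6} + v_{8} = 2·v_{4} — sig = ⟨2 | 2⟩
  P={6,9}:  v_{6} + v_{9} = 2·v_{5} + 2·v_{7} — sig = ⟨2 | 2 2⟩
  P={2,4,10}:  v_{2} + v_{4} + v_{10} = v_{8} — sig = ⟨3 | 1⟩
  P={3,5,7}:  v_{3} + v_{5} + v_{7} = v_{9} — sig = ⟨3 | 1⟩

Hence PRS(X_Σ) =
{ ⟨2 | 0⟩ ×4,  ⟨2 | 1⟩ ×5,  ⟨2 | 1 1⟩ ×8,  ⟨2 | 1 2⟩ ×2,  ⟨2 | 2⟩,  ⟨2 | 2 2⟩,  ⟨3 | 1⟩ ×2 }


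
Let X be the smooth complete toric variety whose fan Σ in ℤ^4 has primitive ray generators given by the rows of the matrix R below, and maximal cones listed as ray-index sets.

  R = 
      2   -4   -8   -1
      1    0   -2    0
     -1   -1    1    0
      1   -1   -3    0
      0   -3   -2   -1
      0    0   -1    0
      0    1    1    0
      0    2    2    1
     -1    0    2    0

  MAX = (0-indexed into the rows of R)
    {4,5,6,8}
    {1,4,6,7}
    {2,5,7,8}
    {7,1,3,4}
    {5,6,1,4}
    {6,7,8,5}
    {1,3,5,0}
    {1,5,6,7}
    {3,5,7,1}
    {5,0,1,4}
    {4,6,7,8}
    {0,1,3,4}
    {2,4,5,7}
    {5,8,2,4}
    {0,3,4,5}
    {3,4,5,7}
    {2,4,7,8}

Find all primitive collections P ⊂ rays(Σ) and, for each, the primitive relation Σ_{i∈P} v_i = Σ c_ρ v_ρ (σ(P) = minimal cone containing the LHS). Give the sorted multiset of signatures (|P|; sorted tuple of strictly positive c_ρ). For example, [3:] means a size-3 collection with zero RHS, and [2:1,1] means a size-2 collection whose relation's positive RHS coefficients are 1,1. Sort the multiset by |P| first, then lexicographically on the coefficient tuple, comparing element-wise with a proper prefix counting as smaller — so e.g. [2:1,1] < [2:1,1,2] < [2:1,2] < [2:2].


14 collections generate NE(X_Σ); each relation:

  P = {1,8}:  v_{1} + v_{8} = 0 ; sig = [2:]
  P = {2,6}:  v_{2} + v_{6} = v_{8} ; sig = [2:1]
  P = {3,6}:  v_{3} + v_{6} = v_{1} ; sig = [2:1]
  P = {0,8}:  v_{0} + v_{8} = v_{3} + v_{4} + v_{5} ; sig = [2:1,1,1]
  P = {1,2}:  v_{1} + v_{2} = v_{4} + v_{5} + v_{7} ; sig = [2:1,1,1]
  P = {3,8}:  v_{3} + v_{8} = v_{4} + v_{5} + v_{7} ; sig = [2:1,1,1]
  P = {0,6}:  v_{0} + v_{6} = 2·v_{1} + v_{4} + v_{5} ; sig = [2:1,1,2]
  P = {0,2}:  v_{0} + v_{2} = v_{3} + 2·v_{4} + 2·v_{5} + v_{7} ; sig = [2:1,1,2,2]
  P = {0,7}:  v_{0} + v_{7} = 2·v_{3} ; sig = [2:2]
  P = {2,3}:  v_{2} + v_{3} = 2·v_{4} + 2·v_{5} + 2·v_{7} ; sig = [2:2,2,2]
  P = {4,5,6,7}:  v_{4} + v_{5} + v_{6} + v_{7} = 0 ; sig = [4:]
  P = {1,3,4,5}:  v_{1} + v_{3} + v_{4} + v_{5} = v_{0} ; sig = [4:1]
  P = {1,4,5,7}:  v_{1} + v_{4} + v_{5} + v_{7} = v_{3} ; sig = [4:1]
  P = {4,5,7,8}:  v_{4} + v_{5} + v_{7} + v_{8} = v_{2} ; sig = [4:1]

Signatures (|P|; sorted positive RHS coefficients), sorted:
{ [2:],  [2:1] ×2,  [2:1,1,1] ×3,  [2:1,1,2],  [2:1,1,2,2],  [2:2],  [2:2,2,2],  [4:],  [4:1] ×3 }


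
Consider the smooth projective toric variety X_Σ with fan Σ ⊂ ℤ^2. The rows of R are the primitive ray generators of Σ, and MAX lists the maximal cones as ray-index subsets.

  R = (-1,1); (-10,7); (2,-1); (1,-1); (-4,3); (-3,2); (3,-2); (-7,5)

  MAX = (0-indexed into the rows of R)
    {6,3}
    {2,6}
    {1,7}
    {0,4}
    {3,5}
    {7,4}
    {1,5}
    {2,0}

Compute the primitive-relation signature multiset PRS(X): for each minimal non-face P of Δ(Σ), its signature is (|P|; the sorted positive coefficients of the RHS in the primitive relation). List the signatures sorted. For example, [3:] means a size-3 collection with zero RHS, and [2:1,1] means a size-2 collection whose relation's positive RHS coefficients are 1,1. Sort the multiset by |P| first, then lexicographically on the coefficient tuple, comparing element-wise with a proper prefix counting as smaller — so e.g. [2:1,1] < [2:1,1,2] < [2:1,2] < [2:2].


Σ has 20 primitive collections:

  P = {0,3}:  v_{0} + v_{3} = 0 — sig = [2:]
  P = {5,6}:  v_{5} + v_{6} = 0 — sig = [2:]
  P = {0,5}:  v_{0} + v_{5} = v_{4} — sig = [2:1]
  P = {0,6}:  v_{0} + v_{6} = v_{2} — sig = [2:1]
  P = {1,6}:  v_{1} + v_{6} = v_{7} — sig = [2:1]
  P = {2,3}:  v_{2} + v_{3} = v_{6} — sig = [2:1]
  P = {2,5}:  v_{2} + v_{5} = v_{0} — sig = [2:1]
  P = {3,4}:  v_{3} + v_{4} = v_{5} — sig = [2:1]
  P = {4,5}:  v_{4} + v_{5} = v_{7} — sig = [2:1]
  P = {4,6}:  v_{4} + v_{6} = v_{0} — sig = [2:1]
  P = {5,7}:  v_{5} + v_{7} = v_{1} — sig = [2:1]
  P = {6,7}:  v_{6} + v_{7} = v_{4} — sig = [2:1]
  P = {0,1}:  v_{0} + v_{1} = v_{4} + v_{7} — sig = [2:1,1]
  P = {2,7}:  v_{2} + v_{7} = v_{0} + v_{4} — sig = [2:1,1]
  P = {0,7}:  v_{0} + v_{7} = 2·v_{4} — sig = [2:2]
  P = {1,2}:  v_{1} + v_{2} = 2·v_{4} — sig = [2:2]
  P = {1,4}:  v_{1} + v_{4} = 2·v_{7} — sig = [2:2]
  P = {2,4}:  v_{2} + v_{4} = 2·v_{0} — sig = [2:2]
  P = {3,7}:  v_{3} + v_{7} = 2·v_{5} — sig = [2:2]
  P = {1,3}:  v_{1} + v_{3} = 3·v_{5} — sig = [2:3]

Signatures (|P|; sorted positive RHS coefficients), sorted:
[[2:], [2:], [2:1], [2:1], [2:1], [2:1], [2:1], [2:1], [2:1], [2:1], [2:1], [2:1], [2:1,1], [2:1,1], [2:2], [2:2], [2:2], [2:2], [2:2], [2:3]]


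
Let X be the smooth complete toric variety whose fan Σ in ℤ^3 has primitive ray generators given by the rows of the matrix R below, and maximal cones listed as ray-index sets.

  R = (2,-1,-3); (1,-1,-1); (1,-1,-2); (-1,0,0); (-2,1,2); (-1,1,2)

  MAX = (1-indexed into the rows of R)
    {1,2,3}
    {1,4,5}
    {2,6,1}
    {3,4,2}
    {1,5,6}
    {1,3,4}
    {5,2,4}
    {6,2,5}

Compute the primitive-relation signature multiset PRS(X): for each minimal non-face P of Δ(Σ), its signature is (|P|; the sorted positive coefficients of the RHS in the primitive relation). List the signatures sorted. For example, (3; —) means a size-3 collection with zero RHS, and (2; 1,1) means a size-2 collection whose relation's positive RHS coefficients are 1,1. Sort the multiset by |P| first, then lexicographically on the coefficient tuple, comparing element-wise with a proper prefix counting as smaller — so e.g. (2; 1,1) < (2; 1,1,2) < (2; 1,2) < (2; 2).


5 collections generate NE(X_Σ); each relation:

  {3,6}:  v_{3} + v_{6} = 0  ⟹  sig = (2; —)
  {3,5}:  v_{3} + v_{5} = v_{4}  ⟹  sig = (2; 1)
  {4,6}:  v_{4} + v_{6} = v_{5}  ⟹  sig = (2; 1)
  {1,2,5}:  v_{1} + v_{2} + v_{5} = v_{3}  ⟹  sig = (3; 1)
  {1,2,4}:  v_{1} + v_{2} + v_{4} = 2·v_{3}  ⟹  sig = (3; 2)

so the primitive-relation signature multiset is
{ (2; —),  (2; 1) ×2,  (3; 1),  (3; 2) }


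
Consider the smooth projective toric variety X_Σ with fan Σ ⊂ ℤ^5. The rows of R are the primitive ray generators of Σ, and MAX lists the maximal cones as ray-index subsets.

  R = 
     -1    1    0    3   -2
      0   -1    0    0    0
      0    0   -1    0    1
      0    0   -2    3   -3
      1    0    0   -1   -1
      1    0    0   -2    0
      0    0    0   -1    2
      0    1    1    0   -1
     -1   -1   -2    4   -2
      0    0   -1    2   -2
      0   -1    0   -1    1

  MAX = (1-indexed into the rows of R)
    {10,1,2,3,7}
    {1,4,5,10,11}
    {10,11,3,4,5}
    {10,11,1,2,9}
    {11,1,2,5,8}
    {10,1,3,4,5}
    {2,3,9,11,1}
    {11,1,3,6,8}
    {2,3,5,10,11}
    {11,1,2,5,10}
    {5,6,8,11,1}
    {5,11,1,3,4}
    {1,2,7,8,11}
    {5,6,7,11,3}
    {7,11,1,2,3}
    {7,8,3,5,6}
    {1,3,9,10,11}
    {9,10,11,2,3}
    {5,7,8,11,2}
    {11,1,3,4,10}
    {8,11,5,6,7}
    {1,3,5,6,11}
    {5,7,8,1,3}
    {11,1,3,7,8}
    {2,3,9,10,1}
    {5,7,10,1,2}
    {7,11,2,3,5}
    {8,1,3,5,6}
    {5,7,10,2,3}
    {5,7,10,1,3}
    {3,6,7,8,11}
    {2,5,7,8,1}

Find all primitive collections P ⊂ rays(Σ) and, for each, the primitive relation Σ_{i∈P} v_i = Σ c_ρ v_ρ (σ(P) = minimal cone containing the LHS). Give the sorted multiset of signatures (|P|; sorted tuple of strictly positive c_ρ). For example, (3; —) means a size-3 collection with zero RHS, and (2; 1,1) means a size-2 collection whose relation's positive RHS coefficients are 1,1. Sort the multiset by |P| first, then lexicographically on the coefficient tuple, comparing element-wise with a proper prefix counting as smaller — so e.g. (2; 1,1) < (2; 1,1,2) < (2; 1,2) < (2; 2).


Δ(Σ) — 11 vertices, 20 min non-faces:

  P = {2,6}:  v_{2} + v_{6} = v_{5} + v_{11}  so sig = (2; 1,1)
  P = {4,7}:  v_{4} + v_{7} = v_{3} + v_{10}  so sig = (2; 1,1)
  P = {6,9}:  v_{6} + v_{9} = v_{4} + v_{11}  so sig = (2; 1,1)
  P = {8,10}:  v_{8} + v_{10} = v_{1} + v_{5}  so sig = (2; 1,1)
  P = {8,9}:  v_{8} + v_{9} = v_{1} + v_{10} + v_{11}  so sig = (2; 1,1,1)
  P = {6,10}:  v_{6} + v_{10} = v_{1} + v_{3} + 2·v_{5} + v_{11}  so sig = (2; 1,1,1,2)
  P = {4,8}:  v_{4} + v_{8} = 2·v_{1} + v_{3} + 2·v_{5} + v_{11}  so sig = (2; 1,1,2,2)
  P = {4,9}:  v_{4} + v_{9} = v_{1} + v_{3} + 3·v_{10} + 2·v_{11}  so sig = (2; 1,1,2,3)
  P = {2,4}:  v_{2} + v_{4} = 2·v_{10} + v_{11}  so sig = (2; 1,2)
  P = {5,9}:  v_{5} + v_{9} = 2·v_{10} + v_{11}  so sig = (2; 1,2)
  P = {7,9}:  v_{7} + v_{9} = v_{1} + 2·v_{2} + 2·v_{3}  so sig = (2; 1,2,2)
  P = {4,6}:  v_{4} + v_{6} = 2·v_{1} + 2·v_{3} + 3·v_{5} + 2·v_{11}  so sig = (2; 2,2,2,3)
  P = {2,3,8}:  v_{2} + v_{3} + v_{8} = 0  so sig = (3; —)
  P = {1,6,7}:  v_{1} + v_{6} + v_{7} = v_{3} + v_{8}  so sig = (3; 1,1)
  P = {7,10,11}:  v_{7} + v_{10} + v_{11} = v_{2} + v_{3}  so sig = (3; 1,1)
  P = {1,5,7,11}:  v_{1} + v_{5} + v_{7} + v_{11} = 0  so sig = (4; —)
  P = {1,2,3,5}:  v_{1} + v_{2} + v_{3} + v_{5} = v_{10}  so sig = (4; 1)
  P = {3,5,8,11}:  v_{3} + v_{5} + v_{8} + v_{11} = v_{6}  so sig = (4; 1)
  P = {1,2,3,10,11}:  v_{1} + v_{2} + v_{3} + v_{10} + v_{11} = v_{9}  so sig = (5; 1)
  P = {1,3,5,10,11}:  v_{1} + v_{3} + v_{5} + v_{10} + v_{11} = v_{4}  so sig = (5; 1)

Signatures (|P|; sorted positive RHS coefficients), sorted:
{ (2; 1,1) ×4,  (2; 1,1,1),  (2; 1,1,1,2),  (2; 1,1,2,2),  (2; 1,1,2,3),  (2; 1,2) ×2,  (2; 1,2,2),  (2; 2,2,2,3),  (3; —),  (3; 1,1) ×2,  (4; —),  (4; 1) ×2,  (5; 1) ×2 }


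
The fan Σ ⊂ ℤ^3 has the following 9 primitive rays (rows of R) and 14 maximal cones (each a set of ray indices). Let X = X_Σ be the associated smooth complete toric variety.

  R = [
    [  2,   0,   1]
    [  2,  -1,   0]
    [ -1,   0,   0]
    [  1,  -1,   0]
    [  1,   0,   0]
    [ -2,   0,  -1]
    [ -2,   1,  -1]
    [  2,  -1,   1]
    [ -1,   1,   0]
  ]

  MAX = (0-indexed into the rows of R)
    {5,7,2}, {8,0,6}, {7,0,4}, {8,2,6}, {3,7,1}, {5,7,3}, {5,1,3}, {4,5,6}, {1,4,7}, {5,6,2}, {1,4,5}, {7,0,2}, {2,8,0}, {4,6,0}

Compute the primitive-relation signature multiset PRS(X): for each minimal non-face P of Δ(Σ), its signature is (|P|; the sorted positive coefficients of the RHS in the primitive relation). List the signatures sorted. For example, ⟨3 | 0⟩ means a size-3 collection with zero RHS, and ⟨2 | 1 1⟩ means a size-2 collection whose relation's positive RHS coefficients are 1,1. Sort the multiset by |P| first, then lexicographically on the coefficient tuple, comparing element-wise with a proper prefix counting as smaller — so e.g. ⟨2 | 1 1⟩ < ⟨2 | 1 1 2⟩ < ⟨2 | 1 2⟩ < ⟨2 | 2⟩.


The 18 primitive collections of Σ (r=9, n=3):

  {0,5}:  v_{0} + v_{5} = 0  ⇒ sig = ⟨2 | 0⟩
  {2,4}:  v_{2} + v_{4} = 0  ⇒ sig = ⟨2 | 0⟩
  {3,8}:  v_{3} + v_{8} = 0  ⇒ sig = ⟨2 | 0⟩
  {6,7}:  v_{6} + v_{7} = 0  ⇒ sig = ⟨2 | 0⟩
  {1,2}:  v_{1} + v_{2} = v_{3}  ⇒ sig = ⟨2 | 1⟩
  {1,8}:  v_{1} + v_{8} = v_{4}  ⇒ sig = ⟨2 | 1⟩
  {3,4}:  v_{3} + v_{4} = v_{1}  ⇒ sig = ⟨2 | 1⟩
  {0,3}:  v_{0} + v_{3} = v_{4} + v_{7}  ⇒ sig = ⟨2 | 1 1⟩
  {2,3}:  v_{2} + v_{3} = v_{5} + v_{7}  ⇒ sig = ⟨2 | 1 1⟩
  {3,6}:  v_{3} + v_{6} = v_{4} + v_{5}  ⇒ sig = ⟨2 | 1 1⟩
  {4,8}:  v_{4} + v_{8} = v_{0} + v_{6}  ⇒ sig = ⟨2 | 1 1⟩
  {5,8}:  v_{5} + v_{8} = v_{2} + v_{6}  ⇒ sig = ⟨2 | 1 1⟩
  {7,8}:  v_{7} + v_{8} = v_{0} + v_{2}  ⇒ sig = ⟨2 | 1 1⟩
  {0,1}:  v_{0} + v_{1} = 2·v_{4} + v_{7}  ⇒ sig = ⟨2 | 1 2⟩
  {1,6}:  v_{1} + v_{6} = 2·v_{4} + v_{5}  ⇒ sig = ⟨2 | 1 2⟩
  {0,2,6}:  v_{0} + v_{2} + v_{6} = v_{8}  ⇒ sig = ⟨3 | 1⟩
  {4,5,7}:  v_{4} + v_{5} + v_{7} = v_{3}  ⇒ sig = ⟨3 | 1⟩
  {1,5,7}:  v_{1} + v_{5} + v_{7} = 2·v_{3}  ⇒ sig = ⟨3 | 2⟩

Sorted signature multiset PRS(X):
    |P|=2: 15 collections, coeffs (), (), (), (), (1), (1), (1), (1,1), (1,1), (1,1), (1,1), (1,1), (1,1), (1,2), (1,2)
    |P|=3: 3 collections, coeffs (1), (1), (2)


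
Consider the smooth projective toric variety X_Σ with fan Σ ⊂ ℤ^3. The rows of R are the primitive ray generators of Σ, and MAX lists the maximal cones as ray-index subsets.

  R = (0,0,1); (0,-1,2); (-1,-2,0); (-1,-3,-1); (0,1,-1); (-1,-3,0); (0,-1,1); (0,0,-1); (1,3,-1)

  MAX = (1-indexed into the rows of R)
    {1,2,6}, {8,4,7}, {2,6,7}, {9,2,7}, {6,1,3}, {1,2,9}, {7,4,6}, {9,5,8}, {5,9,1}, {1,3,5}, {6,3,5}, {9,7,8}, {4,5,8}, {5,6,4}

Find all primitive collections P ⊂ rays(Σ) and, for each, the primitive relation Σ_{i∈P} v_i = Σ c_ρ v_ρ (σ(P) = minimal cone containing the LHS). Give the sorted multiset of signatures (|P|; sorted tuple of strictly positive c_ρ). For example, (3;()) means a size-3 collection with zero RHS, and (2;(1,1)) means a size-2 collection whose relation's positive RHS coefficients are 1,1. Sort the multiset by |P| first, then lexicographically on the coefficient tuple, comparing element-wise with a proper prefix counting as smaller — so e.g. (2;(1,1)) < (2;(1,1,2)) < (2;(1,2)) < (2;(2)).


|primitive collections| = 16. Relations:

  {1,8}:  v_{1} + v_{8} = 0 — sig = (2;())
  {5,7}:  v_{5} + v_{7} = 0 — sig = (2;())
  {1,4}:  v_{1} + v_{4} = v_{6} — sig = (2;(1))
  {1,7}:  v_{1} + v_{7} = v_{2} — sig = (2;(1))
  {2,5}:  v_{2} + v_{5} = v_{1} — sig = (2;(1))
  {2,8}:  v_{2} + v_{8} = v_{7} — sig = (2;(1))
  {3,9}:  v_{3} + v_{9} = v_{5} — sig = (2;(1))
  {6,8}:  v_{6} + v_{8} = v_{4} — sig = (2;(1))
  {6,9}:  v_{6} + v_{9} = v_{8} — sig = (2;(1))
  {2,4}:  v_{2} + v_{4} = v_{6} + v_{7} — sig = (2;(1,1))
  {3,7}:  v_{3} + v_{7} = v_{1} + v_{6} — sig = (2;(1,1))
  {3,8}:  v_{3} + v_{8} = v_{5} + v_{6} — sig = (2;(1,1))
  {2,3}:  v_{2} + v_{3} = 2·v_{1} + v_{6} — sig = (2;(1,2))
  {3,4}:  v_{3} + v_{4} = v_{5} + 2·v_{6} — sig = (2;(1,2))
  {4,9}:  v_{4} + v_{9} = 2·v_{8} — sig = (2;(2))
  {1,5,6}:  v_{1} + v_{5} + v_{6} = v_{3} — sig = (3;(1))

Sorted signature multiset PRS(X):
{ (2;()) ×2,  (2;(1)) ×7,  (2;(1,1)) ×3,  (2;(1,2)) ×2,  (2;(2)),  (3;(1)) }


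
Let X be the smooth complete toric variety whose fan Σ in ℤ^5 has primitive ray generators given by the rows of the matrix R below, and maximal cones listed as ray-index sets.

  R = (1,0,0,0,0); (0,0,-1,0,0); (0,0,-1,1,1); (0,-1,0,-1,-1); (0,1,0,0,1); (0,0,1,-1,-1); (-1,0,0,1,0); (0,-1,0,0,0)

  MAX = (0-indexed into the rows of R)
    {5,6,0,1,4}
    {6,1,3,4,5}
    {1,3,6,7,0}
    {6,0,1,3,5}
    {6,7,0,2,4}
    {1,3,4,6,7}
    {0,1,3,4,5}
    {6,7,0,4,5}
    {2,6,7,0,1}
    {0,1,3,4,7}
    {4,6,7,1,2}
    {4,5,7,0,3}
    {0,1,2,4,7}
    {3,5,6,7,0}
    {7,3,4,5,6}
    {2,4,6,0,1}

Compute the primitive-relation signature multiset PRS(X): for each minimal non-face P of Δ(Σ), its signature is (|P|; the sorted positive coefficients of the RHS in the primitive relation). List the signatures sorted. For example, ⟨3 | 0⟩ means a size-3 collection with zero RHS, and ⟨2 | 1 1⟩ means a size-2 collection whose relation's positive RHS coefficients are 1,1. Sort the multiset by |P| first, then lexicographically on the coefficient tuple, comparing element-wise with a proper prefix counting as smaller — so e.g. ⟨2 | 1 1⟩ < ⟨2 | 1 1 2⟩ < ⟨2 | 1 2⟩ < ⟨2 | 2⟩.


Δ(Σ) — 8 vertices, 5 min non-faces:

  P={2,5}:  v_{2} + v_{5} = 0 — sig = ⟨2 | 0⟩
  P={2,3}:  v_{2} + v_{3} = v_{1} + v_{7} — sig = ⟨2 | 1 1⟩
  P={1,5,7}:  v_{1} + v_{5} + v_{7} = v_{3} — sig = ⟨3 | 1⟩
  P={0,3,4,6}:  v_{0} + v_{3} + v_{4} + v_{6} = 0 — sig = ⟨4 | 0⟩
  P={0,1,4,6,7}:  v_{0} + v_{1} + v_{4} + v_{6} + v_{7} = v_{2} — sig = ⟨5 | 1⟩

Signatures (|P|; sorted positive RHS coefficients), sorted:
    ⟨2 | 0⟩
    ⟨2 | 1 1⟩
    ⟨3 | 1⟩
    ⟨4 | 0⟩
    ⟨5 | 1⟩


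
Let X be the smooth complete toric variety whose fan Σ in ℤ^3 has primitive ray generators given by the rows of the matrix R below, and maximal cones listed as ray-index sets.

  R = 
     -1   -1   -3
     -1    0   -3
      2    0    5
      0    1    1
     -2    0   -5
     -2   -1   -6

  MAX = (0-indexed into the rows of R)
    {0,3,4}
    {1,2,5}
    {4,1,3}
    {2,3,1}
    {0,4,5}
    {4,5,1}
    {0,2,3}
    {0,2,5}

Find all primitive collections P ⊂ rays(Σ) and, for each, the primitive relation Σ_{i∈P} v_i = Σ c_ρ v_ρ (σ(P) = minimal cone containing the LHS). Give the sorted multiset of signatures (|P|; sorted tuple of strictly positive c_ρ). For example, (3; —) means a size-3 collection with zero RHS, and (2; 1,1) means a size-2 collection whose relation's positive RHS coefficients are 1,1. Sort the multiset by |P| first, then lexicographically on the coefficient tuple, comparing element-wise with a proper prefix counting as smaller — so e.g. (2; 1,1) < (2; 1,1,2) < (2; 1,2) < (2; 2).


3 collections generate NE(X_Σ); each relation:

  P={2,4}:  v_{2} + v_{4} = 0  ⇒ sig = (2; —)
  P={0,1}:  v_{0} + v_{1} = v_{5}  ⇒ sig = (2; 1)
  P={3,5}:  v_{3} + v_{5} = v_{4}  ⇒ sig = (2; 1)

so the primitive-relation signature multiset is
[(2; —), (2; 1), (2; 1)]


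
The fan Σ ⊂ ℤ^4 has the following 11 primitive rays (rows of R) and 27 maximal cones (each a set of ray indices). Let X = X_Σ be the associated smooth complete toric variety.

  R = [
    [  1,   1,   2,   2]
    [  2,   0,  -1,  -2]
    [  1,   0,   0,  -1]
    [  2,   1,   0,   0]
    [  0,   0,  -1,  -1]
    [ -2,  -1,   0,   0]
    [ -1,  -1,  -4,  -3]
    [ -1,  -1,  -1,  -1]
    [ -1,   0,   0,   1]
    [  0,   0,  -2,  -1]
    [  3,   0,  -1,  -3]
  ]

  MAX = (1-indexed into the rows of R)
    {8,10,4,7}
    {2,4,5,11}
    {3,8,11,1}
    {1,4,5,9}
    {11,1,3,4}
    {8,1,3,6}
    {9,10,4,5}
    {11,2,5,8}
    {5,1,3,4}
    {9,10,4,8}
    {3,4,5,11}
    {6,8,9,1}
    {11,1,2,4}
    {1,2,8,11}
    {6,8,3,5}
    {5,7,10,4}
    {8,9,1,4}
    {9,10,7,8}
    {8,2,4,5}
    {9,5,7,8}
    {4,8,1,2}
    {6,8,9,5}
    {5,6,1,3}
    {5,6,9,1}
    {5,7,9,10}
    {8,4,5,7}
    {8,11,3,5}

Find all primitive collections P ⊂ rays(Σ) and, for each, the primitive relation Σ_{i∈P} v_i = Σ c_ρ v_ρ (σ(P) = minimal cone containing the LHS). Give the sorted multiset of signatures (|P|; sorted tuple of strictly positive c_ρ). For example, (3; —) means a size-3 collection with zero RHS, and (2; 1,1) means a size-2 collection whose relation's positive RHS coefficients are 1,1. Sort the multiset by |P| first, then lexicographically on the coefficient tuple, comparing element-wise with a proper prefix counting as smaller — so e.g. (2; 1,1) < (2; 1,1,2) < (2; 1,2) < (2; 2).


Minimal non-faces — 25 found among 11 rays, 27 max cones:

  • {3,9}:  v_{3} + v_{9} = 0 ; sig = (2; —)
  • {4,6}:  v_{4} + v_{6} = 0 ; sig = (2; —)
  • {1,7}:  v_{1} + v_{7} = v_{10} ; sig = (2; 1)
  • {2,3}:  v_{2} + v_{3} = v_{11} ; sig = (2; 1)
  • {9,11}:  v_{9} + v_{11} = v_{2} ; sig = (2; 1)
  • {1,10}:  v_{1} + v_{10} = v_{4} + v_{9} ; sig = (2; 1,1)
  • {2,6}:  v_{2} + v_{6} = v_{3} + v_{8} ; sig = (2; 1,1)
  • {2,9}:  v_{2} + v_{9} = v_{4} + v_{8} ; sig = (2; 1,1)
  • {3,10}:  v_{3} + v_{10} = v_{4} + v_{5} + v_{8} ; sig = (2; 1,1,1)
  • {6,10}:  v_{6} + v_{10} = v_{5} + v_{8} + v_{9} ; sig = (2; 1,1,1)
  • {10,11}:  v_{10} + v_{11} = v_{2} + v_{4} + v_{5} + v_{8} ; sig = (2; 1,1,1,1)
  • {7,11}:  v_{7} + v_{11} = v_{2} + v_{4} + 2·v_{5} + 2·v_{8} ; sig = (2; 1,1,2,2)
  • {6,11}:  v_{6} + v_{11} = 2·v_{3} + v_{8} ; sig = (2; 1,2)
  • {2,10}:  v_{2} + v_{10} = 2·v_{4} + v_{5} + 2·v_{8} ; sig = (2; 1,2,2)
  • {3,7}:  v_{3} + v_{7} = v_{4} + 2·v_{5} + 2·v_{8} ; sig = (2; 1,2,2)
  • {6,7}:  v_{6} + v_{7} = 2·v_{5} + 2·v_{8} + v_{9} ; sig = (2; 1,2,2)
  • {2,7}:  v_{2} + v_{7} = 2·v_{4} + 2·v_{5} + 3·v_{8} ; sig = (2; 2,2,3)
  • {1,5,8}:  v_{1} + v_{5} + v_{8} = 0 ; sig = (3; —)
  • {3,4,8}:  v_{3} + v_{4} + v_{8} = v_{2} ; sig = (3; 1)
  • {5,8,10}:  v_{5} + v_{8} + v_{10} = v_{7} ; sig = (3; 1)
  • {1,2,5}:  v_{1} + v_{2} + v_{5} = v_{3} + v_{4} ; sig = (3; 1,1)
  • {1,5,11}:  v_{1} + v_{5} + v_{11} = 2·v_{3} + v_{4} ; sig = (3; 1,2)
  • {4,7,9}:  v_{4} + v_{7} + v_{9} = 2·v_{10} ; sig = (3; 2)
  • {4,8,11}:  v_{4} + v_{8} + v_{11} = 2·v_{2} ; sig = (3; 2)
  • {4,5,8,9}:  v_{4} + v_{5} + v_{8} + v_{9} = v_{10} ; sig = (4; 1)

Hence PRS(X_Σ) =
    |P|=2: 17 collections, coeffs (), (), (1), (1), (1), (1,1), (1,1), (1,1), (1,1,1), (1,1,1), (1,1,1,1), (1,1,2,2), (1,2), (1,2,2), (1,2,2), (1,2,2), (2,2,3)
    |P|=3: 7 collections, coeffs (), (1), (1), (1,1), (1,2), (2), (2)
    |P|=4: 1 collection, coeffs (1)


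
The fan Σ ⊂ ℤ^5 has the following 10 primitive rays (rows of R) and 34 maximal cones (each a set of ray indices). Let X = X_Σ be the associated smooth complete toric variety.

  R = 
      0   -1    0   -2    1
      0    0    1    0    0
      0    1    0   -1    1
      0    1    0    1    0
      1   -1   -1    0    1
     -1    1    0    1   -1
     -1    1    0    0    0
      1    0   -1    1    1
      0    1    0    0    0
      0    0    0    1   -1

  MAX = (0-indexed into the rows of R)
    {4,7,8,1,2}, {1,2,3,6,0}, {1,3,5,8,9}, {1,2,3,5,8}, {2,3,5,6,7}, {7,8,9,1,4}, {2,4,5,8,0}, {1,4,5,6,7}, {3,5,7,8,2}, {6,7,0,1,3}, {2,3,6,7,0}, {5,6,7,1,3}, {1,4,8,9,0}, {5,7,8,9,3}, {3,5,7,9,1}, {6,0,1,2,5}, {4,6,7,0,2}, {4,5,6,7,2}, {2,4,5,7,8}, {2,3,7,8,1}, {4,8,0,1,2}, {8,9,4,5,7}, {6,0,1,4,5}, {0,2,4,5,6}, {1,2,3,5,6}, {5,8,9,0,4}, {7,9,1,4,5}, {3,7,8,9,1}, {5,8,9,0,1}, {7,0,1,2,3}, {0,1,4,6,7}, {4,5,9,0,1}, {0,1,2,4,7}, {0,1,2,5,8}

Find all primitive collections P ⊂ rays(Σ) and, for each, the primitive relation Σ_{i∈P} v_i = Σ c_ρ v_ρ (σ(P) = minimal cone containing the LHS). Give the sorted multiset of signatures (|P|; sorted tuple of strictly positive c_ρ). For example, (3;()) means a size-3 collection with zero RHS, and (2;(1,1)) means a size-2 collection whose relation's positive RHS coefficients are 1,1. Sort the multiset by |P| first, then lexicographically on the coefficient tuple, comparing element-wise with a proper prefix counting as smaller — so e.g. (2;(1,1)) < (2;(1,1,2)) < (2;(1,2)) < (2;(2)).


16 minimal non-faces of Δ(Σ) (on 10 rays):

  • {2,9}:  v_{2} + v_{9} = v_{8}  ⟹  sig = (2;(1))
  • {3,4}:  v_{3} + v_{4} = v_{7}  ⟹  sig = (2;(1))
  • {6,9}:  v_{6} + v_{9} = v_{5}  ⟹  sig = (2;(1))
  • {6,8}:  v_{6} + v_{8} = v_{2} + v_{5}  ⟹  sig = (2;(1,1))
  • {0,3,9}:  v_{0} + v_{3} + v_{9} = 0  ⟹  sig = (3;())
  • {0,3,5}:  v_{0} + v_{3} + v_{5} = v_{6}  ⟹  sig = (3;(1))
  • {0,3,8}:  v_{0} + v_{3} + v_{8} = v_{2}  ⟹  sig = (3;(1))
  • {0,7,9}:  v_{0} + v_{7} + v_{9} = v_{4}  ⟹  sig = (3;(1))
  • {0,5,7}:  v_{0} + v_{5} + v_{7} = v_{4} + v_{6}  ⟹  sig = (3;(1,1))
  • {0,7,8}:  v_{0} + v_{7} + v_{8} = v_{2} + v_{4}  ⟹  sig = (3;(1,1))
  • {1,4,5,8}:  v_{1} + v_{4} + v_{5} + v_{8} = v_{3}  ⟹  sig = (4;(1))
  • {1,2,4,5}:  v_{1} + v_{2} + v_{4} + v_{5} = v_{0} + 2·v_{3}  ⟹  sig = (4;(1,2))
  • {1,2,5,7}:  v_{1} + v_{2} + v_{5} + v_{7} = v_{0} + 3·v_{3}  ⟹  sig = (4;(1,3))
  • {1,5,7,8}:  v_{1} + v_{5} + v_{7} + v_{8} = 2·v_{3}  ⟹  sig = (4;(2))
  • {1,2,4,6}:  v_{1} + v_{2} + v_{4} + v_{6} = 2·v_{0} + 3·v_{3}  ⟹  sig = (4;(2,3))
  • {1,2,6,7}:  v_{1} + v_{2} + v_{6} + v_{7} = 2·v_{0} + 4·v_{3}  ⟹  sig = (4;(2,4))

Hence PRS(X_Σ) =
    |P|=2: 4 collections, coeffs (1), (1), (1), (1,1)
    |P|=3: 6 collections, coeffs (), (1), (1), (1), (1,1), (1,1)
    |P|=4: 6 collections, coeffs (1), (1,2), (1,3), (2), (2,3), (2,4)


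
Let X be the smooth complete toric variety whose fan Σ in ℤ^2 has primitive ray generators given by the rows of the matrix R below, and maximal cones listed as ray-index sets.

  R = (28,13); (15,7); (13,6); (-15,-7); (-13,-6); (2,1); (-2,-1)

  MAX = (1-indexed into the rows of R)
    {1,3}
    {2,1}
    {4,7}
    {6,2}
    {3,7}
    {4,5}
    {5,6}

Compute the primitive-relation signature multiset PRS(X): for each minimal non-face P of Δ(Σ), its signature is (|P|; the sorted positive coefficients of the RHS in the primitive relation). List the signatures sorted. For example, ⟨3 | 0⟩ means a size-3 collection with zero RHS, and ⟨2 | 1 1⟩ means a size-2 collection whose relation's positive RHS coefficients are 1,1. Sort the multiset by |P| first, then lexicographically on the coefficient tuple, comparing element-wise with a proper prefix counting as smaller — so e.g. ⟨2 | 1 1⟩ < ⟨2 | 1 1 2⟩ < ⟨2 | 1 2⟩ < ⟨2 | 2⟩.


14 minimal non-faces of Δ(Σ) (on 7 rays):

  {2,4}:  v_{2} + v_{4} = 0 — sig = ⟨2 | 0⟩
  {3,5}:  v_{3} + v_{5} = 0 — sig = ⟨2 | 0⟩
  {6,7}:  v_{6} + v_{7} = 0 — sig = ⟨2 | 0⟩
  {1,4}:  v_{1} + v_{4} = v_{3} — sig = ⟨2 | 1⟩
  {1,5}:  v_{1} + v_{5} = v_{2} — sig = ⟨2 | 1⟩
  {2,3}:  v_{2} + v_{3} = v_{1} — sig = ⟨2 | 1⟩
  {2,5}:  v_{2} + v_{5} = v_{6} — sig = ⟨2 | 1⟩
  {2,7}:  v_{2} + v_{7} = v_{3} — sig = ⟨2 | 1⟩
  {3,4}:  v_{3} + v_{4} = v_{7} — sig = ⟨2 | 1⟩
  {3,6}:  v_{3} + v_{6} = v_{2} — sig = ⟨2 | 1⟩
  {4,6}:  v_{4} + v_{6} = v_{5} — sig = ⟨2 | 1⟩
  {5,7}:  v_{5} + v_{7} = v_{4} — sig = ⟨2 | 1⟩
  {1,6}:  v_{1} + v_{6} = 2·v_{2} — sig = ⟨2 | 2⟩
  {1,7}:  v_{1} + v_{7} = 2·v_{3} — sig = ⟨2 | 2⟩

Hence PRS(X_Σ) =
[⟨2 | 0⟩, ⟨2 | 0⟩, ⟨2 | 0⟩, ⟨2 | 1⟩, ⟨2 | 1⟩, ⟨2 | 1⟩, ⟨2 | 1⟩, ⟨2 | 1⟩, ⟨2 | 1⟩, ⟨2 | 1⟩, ⟨2 | 1⟩, ⟨2 | 1⟩, ⟨2 | 2⟩, ⟨2 | 2⟩]


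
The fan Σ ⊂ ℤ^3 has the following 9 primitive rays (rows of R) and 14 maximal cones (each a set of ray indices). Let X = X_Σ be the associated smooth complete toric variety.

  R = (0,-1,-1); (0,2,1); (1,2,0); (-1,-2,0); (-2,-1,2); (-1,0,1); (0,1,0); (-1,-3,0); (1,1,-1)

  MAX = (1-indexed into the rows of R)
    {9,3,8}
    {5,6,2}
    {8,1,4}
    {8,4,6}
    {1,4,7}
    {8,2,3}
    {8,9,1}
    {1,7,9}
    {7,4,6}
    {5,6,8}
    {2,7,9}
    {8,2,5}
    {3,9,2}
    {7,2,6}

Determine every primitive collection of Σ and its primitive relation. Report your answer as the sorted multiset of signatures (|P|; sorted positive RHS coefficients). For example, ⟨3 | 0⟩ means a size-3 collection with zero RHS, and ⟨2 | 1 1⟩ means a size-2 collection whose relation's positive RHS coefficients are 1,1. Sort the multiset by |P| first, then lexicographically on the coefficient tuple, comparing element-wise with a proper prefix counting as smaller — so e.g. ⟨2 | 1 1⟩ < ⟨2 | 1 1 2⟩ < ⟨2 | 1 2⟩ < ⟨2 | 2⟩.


Σ has 17 primitive collections:

  P = {3,4}:  v_{3} + v_{4} = 0  ⇒ sig = ⟨2 | 0⟩
  P = {1,2}:  v_{1} + v_{2} = v_{7}  ⇒ sig = ⟨2 | 1⟩
  P = {1,3}:  v_{1} + v_{3} = v_{9}  ⇒ sig = ⟨2 | 1⟩
  P = {2,4}:  v_{2} + v_{4} = v_{6}  ⇒ sig = ⟨2 | 1⟩
  P = {3,6}:  v_{3} + v_{6} = v_{2}  ⇒ sig = ⟨2 | 1⟩
  P = {4,9}:  v_{4} + v_{9} = v_{1}  ⇒ sig = ⟨2 | 1⟩
  P = {5,9}:  v_{5} + v_{9} = v_{6}  ⇒ sig = ⟨2 | 1⟩
  P = {6,9}:  v_{6} + v_{9} = v_{7}  ⇒ sig = ⟨2 | 1⟩
  P = {7,8}:  v_{7} + v_{8} = v_{4}  ⇒ sig = ⟨2 | 1⟩
  P = {1,5}:  v_{1} + v_{5} = v_{4} + v_{6}  ⇒ sig = ⟨2 | 1 1⟩
  P = {1,6}:  v_{1} + v_{6} = v_{4} + v_{7}  ⇒ sig = ⟨2 | 1 1⟩
  P = {3,7}:  v_{3} + v_{7} = v_{2} + v_{9}  ⇒ sig = ⟨2 | 1 1⟩
  P = {3,5}:  v_{3} + v_{5} = 2·v_{2} + v_{8}  ⇒ sig = ⟨2 | 1 2⟩
  P = {4,5}:  v_{4} + v_{5} = 2·v_{6} + v_{8}  ⇒ sig = ⟨2 | 1 2⟩
  P = {5,7}:  v_{5} + v_{7} = 2·v_{6}  ⇒ sig = ⟨2 | 2⟩
  P = {2,8,9}:  v_{2} + v_{8} + v_{9} = 0  ⇒ sig = ⟨3 | 0⟩
  P = {2,6,8}:  v_{2} + v_{6} + v_{8} = v_{5}  ⇒ sig = ⟨3 | 1⟩

Signatures (|P|; sorted positive RHS coefficients), sorted:
{ ⟨2 | 0⟩,  ⟨2 | 1⟩ ×8,  ⟨2 | 1 1⟩ ×3,  ⟨2 | 1 2⟩ ×2,  ⟨2 | 2⟩,  ⟨3 | 0⟩,  ⟨3 | 1⟩ }


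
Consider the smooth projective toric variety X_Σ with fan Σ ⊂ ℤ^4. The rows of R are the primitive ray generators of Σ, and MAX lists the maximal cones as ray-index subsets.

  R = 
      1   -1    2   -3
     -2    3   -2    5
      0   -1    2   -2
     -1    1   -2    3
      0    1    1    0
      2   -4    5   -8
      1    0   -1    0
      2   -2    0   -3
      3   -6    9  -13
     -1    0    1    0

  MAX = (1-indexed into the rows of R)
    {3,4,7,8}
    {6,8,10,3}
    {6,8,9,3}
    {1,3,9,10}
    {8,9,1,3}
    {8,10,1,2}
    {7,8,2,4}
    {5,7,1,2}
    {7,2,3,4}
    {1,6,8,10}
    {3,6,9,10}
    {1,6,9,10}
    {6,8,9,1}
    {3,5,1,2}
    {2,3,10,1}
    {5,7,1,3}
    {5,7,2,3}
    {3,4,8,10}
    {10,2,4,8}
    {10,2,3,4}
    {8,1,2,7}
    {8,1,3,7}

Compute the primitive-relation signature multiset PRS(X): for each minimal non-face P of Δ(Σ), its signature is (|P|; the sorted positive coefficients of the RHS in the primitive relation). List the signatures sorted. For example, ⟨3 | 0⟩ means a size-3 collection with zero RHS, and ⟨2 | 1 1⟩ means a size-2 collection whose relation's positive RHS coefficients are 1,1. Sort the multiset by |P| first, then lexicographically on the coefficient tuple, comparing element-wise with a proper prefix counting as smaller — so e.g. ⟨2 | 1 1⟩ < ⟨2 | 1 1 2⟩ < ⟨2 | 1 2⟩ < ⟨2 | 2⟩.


Δ(Σ) — 10 vertices, 18 min non-faces:

  • {1,4}:  v_{1} + v_{4} = 0  →  sig = ⟨2 | 0⟩
  • {7,10}:  v_{7} + v_{10} = 0  →  sig = ⟨2 | 0⟩
  • {2,6}:  v_{2} + v_{6} = v_{1} + v_{10}  →  sig = ⟨2 | 1 1⟩
  • {4,9}:  v_{4} + v_{9} = v_{3} + v_{6}  →  sig = ⟨2 | 1 1⟩
  • {5,8}:  v_{5} + v_{8} = v_{1} + v_{7}  →  sig = ⟨2 | 1 1⟩
  • {4,5}:  v_{4} + v_{5} = v_{2} + v_{3} + v_{7}  →  sig = ⟨2 | 1 1 1⟩
  • {4,6}:  v_{4} + v_{6} = v_{3} + v_{8} + v_{10}  →  sig = ⟨2 | 1 1 1⟩
  • {5,10}:  v_{5} + v_{10} = v_{1} + v_{2} + v_{3}  →  sig = ⟨2 | 1 1 1⟩
  • {6,7}:  v_{6} + v_{7} = v_{1} + v_{3} + v_{8}  →  sig = ⟨2 | 1 1 1⟩
  • {2,9}:  v_{2} + v_{9} = 2·v_{1} + v_{3} + v_{10}  →  sig = ⟨2 | 1 1 2⟩
  • {5,6}:  v_{5} + v_{6} = 2·v_{1} + v_{3}  →  sig = ⟨2 | 1 2⟩
  • {7,9}:  v_{7} + v_{9} = 2·v_{1} + 2·v_{3} + v_{8}  →  sig = ⟨2 | 1 2 2⟩
  • {5,9}:  v_{5} + v_{9} = 3·v_{1} + 2·v_{3}  →  sig = ⟨2 | 2 3⟩
  • {2,3,8}:  v_{2} + v_{3} + v_{8} = 0  →  sig = ⟨3 | 0⟩
  • {1,3,6}:  v_{1} + v_{3} + v_{6} = v_{9}  →  sig = ⟨3 | 1⟩
  • {8,9,10}:  v_{8} + v_{9} + v_{10} = 2·v_{6}  →  sig = ⟨3 | 2⟩
  • {1,2,3,7}:  v_{1} + v_{2} + v_{3} + v_{7} = v_{5}  →  sig = ⟨4 | 1⟩
  • {1,3,8,10}:  v_{1} + v_{3} + v_{8} + v_{10} = v_{6}  →  sig = ⟨4 | 1⟩

Signatures (|P|; sorted positive RHS coefficients), sorted:
{ ⟨2 | 0⟩ ×2,  ⟨2 | 1 1⟩ ×3,  ⟨2 | 1 1 1⟩ ×4,  ⟨2 | 1 1 2⟩,  ⟨2 | 1 2⟩,  ⟨2 | 1 2 2⟩,  ⟨2 | 2 3⟩,  ⟨3 | 0⟩,  ⟨3 | 1⟩,  ⟨3 | 2⟩,  ⟨4 | 1⟩ ×2 }


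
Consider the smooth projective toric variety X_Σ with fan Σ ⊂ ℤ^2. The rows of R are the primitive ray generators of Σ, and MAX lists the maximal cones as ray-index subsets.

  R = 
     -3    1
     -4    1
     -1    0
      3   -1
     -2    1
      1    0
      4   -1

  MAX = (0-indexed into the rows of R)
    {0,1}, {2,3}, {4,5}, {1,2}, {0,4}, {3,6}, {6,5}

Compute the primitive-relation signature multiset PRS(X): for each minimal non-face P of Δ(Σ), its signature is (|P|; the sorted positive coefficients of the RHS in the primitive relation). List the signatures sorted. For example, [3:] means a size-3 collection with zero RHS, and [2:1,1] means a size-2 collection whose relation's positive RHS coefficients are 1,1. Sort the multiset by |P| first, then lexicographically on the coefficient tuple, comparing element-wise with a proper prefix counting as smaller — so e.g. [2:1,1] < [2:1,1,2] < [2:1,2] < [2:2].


|primitive collections| = 14. Relations:

  • {0,3}:  v_{0} + v_{3} = 0 ; sig = [2:]
  • {1,6}:  v_{1} + v_{6} = 0 ; sig = [2:]
  • {2,5}:  v_{2} + v_{5} = 0 ; sig = [2:]
  • {0,2}:  v_{0} + v_{2} = v_{1} ; sig = [2:1]
  • {0,5}:  v_{0} + v_{5} = v_{4} ; sig = [2:1]
  • {0,6}:  v_{0} + v_{6} = v_{5} ; sig = [2:1]
  • {1,3}:  v_{1} + v_{3} = v_{2} ; sig = [2:1]
  • {1,5}:  v_{1} + v_{5} = v_{0} ; sig = [2:1]
  • {2,4}:  v_{2} + v_{4} = v_{0} ; sig = [2:1]
  • {2,6}:  v_{2} + v_{6} = v_{3} ; sig = [2:1]
  • {3,4}:  v_{3} + v_{4} = v_{5} ; sig = [2:1]
  • {3,5}:  v_{3} + v_{5} = v_{6} ; sig = [2:1]
  • {1,4}:  v_{1} + v_{4} = 2·v_{0} ; sig = [2:2]
  • {4,6}:  v_{4} + v_{6} = 2·v_{5} ; sig = [2:2]

Sorted signature multiset PRS(X):
[[2:], [2:], [2:], [2:1], [2:1], [2:1], [2:1], [2:1], [2:1], [2:1], [2:1], [2:1], [2:2], [2:2]]
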